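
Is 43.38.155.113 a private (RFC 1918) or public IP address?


RFC 1918 private ranges:
  10.0.0.0/8 (10.0.0.0 - 10.255.255.255)
  172.16.0.0/12 (172.16.0.0 - 172.31.255.255)
  192.168.0.0/16 (192.168.0.0 - 192.168.255.255)
Public (not in any RFC 1918 range)


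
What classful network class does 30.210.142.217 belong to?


First octet: 30
Binary: 00011110
0xxxxxxx -> Class A (1-126)
Class A, default mask 255.0.0.0 (/8)


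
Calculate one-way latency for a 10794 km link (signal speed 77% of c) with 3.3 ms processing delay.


Speed = 0.77 * 3e5 km/s = 231000 km/s
Propagation delay = 10794 / 231000 = 0.0467 s = 46.7273 ms
Processing delay = 3.3 ms
Total one-way latency = 50.0273 ms


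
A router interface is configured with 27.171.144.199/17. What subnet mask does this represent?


/17 means 17 network bits, 15 host bits
Binary: 11111111111111111000000000000000
Mask: 255.255.128.0


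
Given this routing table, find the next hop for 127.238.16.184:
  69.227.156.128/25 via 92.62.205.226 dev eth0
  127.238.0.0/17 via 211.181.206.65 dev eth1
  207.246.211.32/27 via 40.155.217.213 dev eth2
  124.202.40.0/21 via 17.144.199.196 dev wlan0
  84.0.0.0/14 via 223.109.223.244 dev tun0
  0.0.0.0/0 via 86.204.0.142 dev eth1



Longest prefix match for 127.238.16.184:
  /25 69.227.156.128: no
  /17 127.238.0.0: MATCH
  /27 207.246.211.32: no
  /21 124.202.40.0: no
  /14 84.0.0.0: no
  /0 0.0.0.0: MATCH
Selected: next-hop 211.181.206.65 via eth1 (matched /17)


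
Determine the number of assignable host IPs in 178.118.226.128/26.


Host bits = 32 - 26 = 6
Total addresses = 2^6 = 64
Usable = total - 2 (network and broadcast)
Usable hosts: 62


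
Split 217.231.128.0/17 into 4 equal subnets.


New prefix = 17 + 2 = 19
Each subnet has 8192 addresses
  217.231.128.0/19
  217.231.160.0/19
  217.231.192.0/19
  217.231.224.0/19
Subnets: 217.231.128.0/19, 217.231.160.0/19, 217.231.192.0/19, 217.231.224.0/19


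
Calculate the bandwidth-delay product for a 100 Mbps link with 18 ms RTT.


BDP = bandwidth * RTT
= 100 Mbps * 18 ms
= 100 * 1e6 * 18 / 1000 bits
= 1800000 bits
= 225000 bytes
= 219.7266 KB
BDP = 1800000 bits (225000 bytes)


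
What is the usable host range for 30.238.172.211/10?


Network: 30.192.0.0
Broadcast: 30.255.255.255
First usable = network + 1
Last usable = broadcast - 1
Range: 30.192.0.1 to 30.255.255.254


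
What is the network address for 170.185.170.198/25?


IP:   10101010.10111001.10101010.11000110
Mask: 11111111.11111111.11111111.10000000
AND operation:
Net:  10101010.10111001.10101010.10000000
Network: 170.185.170.128/25


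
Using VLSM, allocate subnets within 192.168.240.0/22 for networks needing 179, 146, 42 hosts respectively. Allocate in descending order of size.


179 hosts -> /24 (254 usable): 192.168.240.0/24
146 hosts -> /24 (254 usable): 192.168.241.0/24
42 hosts -> /26 (62 usable): 192.168.242.0/26
Allocation: 192.168.240.0/24 (179 hosts, 254 usable); 192.168.241.0/24 (146 hosts, 254 usable); 192.168.242.0/26 (42 hosts, 62 usable)


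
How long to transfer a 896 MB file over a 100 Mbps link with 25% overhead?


Effective throughput = 100 * (1 - 25/100) = 75 Mbps
File size in Mb = 896 * 8 = 7168 Mb
Time = 7168 / 75
Time = 95.5733 seconds


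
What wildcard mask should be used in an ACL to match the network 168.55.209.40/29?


Subnet mask: 255.255.255.248
Wildcard = 255.255.255.255 - subnet mask
255 - 255 = 0
255 - 255 = 0
255 - 255 = 0
255 - 248 = 7
Wildcard: 0.0.0.7


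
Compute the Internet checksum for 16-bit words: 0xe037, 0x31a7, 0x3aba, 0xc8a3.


Sum all words (with carry folding):
+ 0xe037 = 0xe037
+ 0x31a7 = 0x11df
+ 0x3aba = 0x4c99
+ 0xc8a3 = 0x153d
One's complement: ~0x153d
Checksum = 0xeac2


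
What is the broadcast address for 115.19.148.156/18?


Network: 115.19.128.0/18
Host bits = 14
Set all host bits to 1:
Broadcast: 115.19.191.255


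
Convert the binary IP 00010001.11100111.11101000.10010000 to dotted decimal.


00010001 = 17
11100111 = 231
11101000 = 232
10010000 = 144
IP: 17.231.232.144


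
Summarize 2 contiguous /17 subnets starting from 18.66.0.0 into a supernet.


Original prefix: /17
Number of subnets: 2 = 2^1
New prefix = 17 - 1 = 16
Supernet: 18.66.0.0/16


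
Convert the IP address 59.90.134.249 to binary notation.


59 = 00111011
90 = 01011010
134 = 10000110
249 = 11111001
Binary: 00111011.01011010.10000110.11111001


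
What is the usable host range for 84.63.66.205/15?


Network: 84.62.0.0
Broadcast: 84.63.255.255
First usable = network + 1
Last usable = broadcast - 1
Range: 84.62.0.1 to 84.63.255.254


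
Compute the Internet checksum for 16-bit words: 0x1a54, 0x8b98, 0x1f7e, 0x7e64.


Sum all words (with carry folding):
+ 0x1a54 = 0x1a54
+ 0x8b98 = 0xa5ec
+ 0x1f7e = 0xc56a
+ 0x7e64 = 0x43cf
One's complement: ~0x43cf
Checksum = 0xbc30


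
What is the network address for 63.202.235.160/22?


IP:   00111111.11001010.11101011.10100000
Mask: 11111111.11111111.11111100.00000000
AND operation:
Net:  00111111.11001010.11101000.00000000
Network: 63.202.232.0/22


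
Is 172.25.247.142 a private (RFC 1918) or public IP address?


RFC 1918 private ranges:
  10.0.0.0/8 (10.0.0.0 - 10.255.255.255)
  172.16.0.0/12 (172.16.0.0 - 172.31.255.255)
  192.168.0.0/16 (192.168.0.0 - 192.168.255.255)
Private (in 172.16.0.0/12)


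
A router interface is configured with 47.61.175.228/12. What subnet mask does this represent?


/12 means 12 network bits, 20 host bits
Binary: 11111111111100000000000000000000
Mask: 255.240.0.0


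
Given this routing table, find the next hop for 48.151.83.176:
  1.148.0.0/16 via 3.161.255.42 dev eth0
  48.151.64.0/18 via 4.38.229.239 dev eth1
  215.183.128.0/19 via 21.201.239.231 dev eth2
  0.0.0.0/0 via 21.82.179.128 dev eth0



Longest prefix match for 48.151.83.176:
  /16 1.148.0.0: no
  /18 48.151.64.0: MATCH
  /19 215.183.128.0: no
  /0 0.0.0.0: MATCH
Selected: next-hop 4.38.229.239 via eth1 (matched /18)


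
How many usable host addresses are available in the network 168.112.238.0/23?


Host bits = 32 - 23 = 9
Total addresses = 2^9 = 512
Usable = total - 2 (network and broadcast)
Usable hosts: 510


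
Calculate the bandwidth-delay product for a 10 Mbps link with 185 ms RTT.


BDP = bandwidth * RTT
= 10 Mbps * 185 ms
= 10 * 1e6 * 185 / 1000 bits
= 1850000 bits
= 231250 bytes
= 225.8301 KB
BDP = 1850000 bits (231250 bytes)


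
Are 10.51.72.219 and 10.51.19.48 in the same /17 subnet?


Mask: 255.255.128.0
10.51.72.219 AND mask = 10.51.0.0
10.51.19.48 AND mask = 10.51.0.0
Yes, same subnet (10.51.0.0)


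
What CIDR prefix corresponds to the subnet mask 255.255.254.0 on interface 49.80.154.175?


Binary: 11111111.11111111.11111110.00000000
Count leading 1s
Prefix: /23


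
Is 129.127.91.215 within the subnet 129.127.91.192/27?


Subnet network: 129.127.91.192
Test IP AND mask: 129.127.91.192
Yes, 129.127.91.215 is in 129.127.91.192/27


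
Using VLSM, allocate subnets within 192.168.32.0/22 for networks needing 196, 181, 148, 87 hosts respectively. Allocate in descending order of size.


196 hosts -> /24 (254 usable): 192.168.32.0/24
181 hosts -> /24 (254 usable): 192.168.33.0/24
148 hosts -> /24 (254 usable): 192.168.34.0/24
87 hosts -> /25 (126 usable): 192.168.35.0/25
Allocation: 192.168.32.0/24 (196 hosts, 254 usable); 192.168.33.0/24 (181 hosts, 254 usable); 192.168.34.0/24 (148 hosts, 254 usable); 192.168.35.0/25 (87 hosts, 126 usable)


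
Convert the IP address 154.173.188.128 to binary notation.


154 = 10011010
173 = 10101101
188 = 10111100
128 = 10000000
Binary: 10011010.10101101.10111100.10000000


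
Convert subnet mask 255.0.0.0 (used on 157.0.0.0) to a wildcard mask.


Subnet mask: 255.0.0.0
Wildcard = 255.255.255.255 - subnet mask
255 - 255 = 0
255 - 0 = 255
255 - 0 = 255
255 - 0 = 255
Wildcard: 0.255.255.255


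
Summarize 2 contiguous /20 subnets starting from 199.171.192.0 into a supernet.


Original prefix: /20
Number of subnets: 2 = 2^1
New prefix = 20 - 1 = 19
Supernet: 199.171.192.0/19


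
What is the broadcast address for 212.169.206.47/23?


Network: 212.169.206.0/23
Host bits = 9
Set all host bits to 1:
Broadcast: 212.169.207.255


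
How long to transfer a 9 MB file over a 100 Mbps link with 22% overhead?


Effective throughput = 100 * (1 - 22/100) = 78 Mbps
File size in Mb = 9 * 8 = 72 Mb
Time = 72 / 78
Time = 0.9231 seconds


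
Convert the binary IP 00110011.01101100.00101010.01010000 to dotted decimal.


00110011 = 51
01101100 = 108
00101010 = 42
01010000 = 80
IP: 51.108.42.80


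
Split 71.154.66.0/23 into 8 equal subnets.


New prefix = 23 + 3 = 26
Each subnet has 64 addresses
  71.154.66.0/26
  71.154.66.64/26
  71.154.66.128/26
  71.154.66.192/26
  71.154.67.0/26
  71.154.67.64/26
  71.154.67.128/26
  71.154.67.192/26
Subnets: 71.154.66.0/26, 71.154.66.64/26, 71.154.66.128/26, 71.154.66.192/26, 71.154.67.0/26, 71.154.67.64/26, 71.154.67.128/26, 71.154.67.192/26


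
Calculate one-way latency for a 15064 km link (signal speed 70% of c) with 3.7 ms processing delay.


Speed = 0.7 * 3e5 km/s = 210000 km/s
Propagation delay = 15064 / 210000 = 0.0717 s = 71.7333 ms
Processing delay = 3.7 ms
Total one-way latency = 75.4333 ms


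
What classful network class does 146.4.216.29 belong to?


First octet: 146
Binary: 10010010
10xxxxxx -> Class B (128-191)
Class B, default mask 255.255.0.0 (/16)


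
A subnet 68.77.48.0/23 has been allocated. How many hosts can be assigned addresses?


Host bits = 32 - 23 = 9
Total addresses = 2^9 = 512
Usable = total - 2 (network and broadcast)
Usable hosts: 510


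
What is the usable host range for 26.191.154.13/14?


Network: 26.188.0.0
Broadcast: 26.191.255.255
First usable = network + 1
Last usable = broadcast - 1
Range: 26.188.0.1 to 26.191.255.254


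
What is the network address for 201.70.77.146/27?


IP:   11001001.01000110.01001101.10010010
Mask: 11111111.11111111.11111111.11100000
AND operation:
Net:  11001001.01000110.01001101.10000000
Network: 201.70.77.128/27


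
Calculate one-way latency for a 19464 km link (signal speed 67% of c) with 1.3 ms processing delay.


Speed = 0.67 * 3e5 km/s = 201000 km/s
Propagation delay = 19464 / 201000 = 0.0968 s = 96.8358 ms
Processing delay = 1.3 ms
Total one-way latency = 98.1358 ms


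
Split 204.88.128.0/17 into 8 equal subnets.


New prefix = 17 + 3 = 20
Each subnet has 4096 addresses
  204.88.128.0/20
  204.88.144.0/20
  204.88.160.0/20
  204.88.176.0/20
  204.88.192.0/20
  204.88.208.0/20
  204.88.224.0/20
  204.88.240.0/20
Subnets: 204.88.128.0/20, 204.88.144.0/20, 204.88.160.0/20, 204.88.176.0/20, 204.88.192.0/20, 204.88.208.0/20, 204.88.224.0/20, 204.88.240.0/20


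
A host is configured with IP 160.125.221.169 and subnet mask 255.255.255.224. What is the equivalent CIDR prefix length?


Binary: 11111111.11111111.11111111.11100000
Count leading 1s
Prefix: /27


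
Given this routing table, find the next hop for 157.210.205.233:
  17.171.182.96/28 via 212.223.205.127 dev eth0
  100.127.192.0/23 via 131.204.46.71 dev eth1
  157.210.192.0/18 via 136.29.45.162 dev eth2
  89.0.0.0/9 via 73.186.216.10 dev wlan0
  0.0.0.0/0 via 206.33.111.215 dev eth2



Longest prefix match for 157.210.205.233:
  /28 17.171.182.96: no
  /23 100.127.192.0: no
  /18 157.210.192.0: MATCH
  /9 89.0.0.0: no
  /0 0.0.0.0: MATCH
Selected: next-hop 136.29.45.162 via eth2 (matched /18)


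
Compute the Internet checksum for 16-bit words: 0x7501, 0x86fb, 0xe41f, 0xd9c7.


Sum all words (with carry folding):
+ 0x7501 = 0x7501
+ 0x86fb = 0xfbfc
+ 0xe41f = 0xe01c
+ 0xd9c7 = 0xb9e4
One's complement: ~0xb9e4
Checksum = 0x461b


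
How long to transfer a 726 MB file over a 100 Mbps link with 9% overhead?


Effective throughput = 100 * (1 - 9/100) = 91 Mbps
File size in Mb = 726 * 8 = 5808 Mb
Time = 5808 / 91
Time = 63.8242 seconds


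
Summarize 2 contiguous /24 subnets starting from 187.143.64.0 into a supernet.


Original prefix: /24
Number of subnets: 2 = 2^1
New prefix = 24 - 1 = 23
Supernet: 187.143.64.0/23


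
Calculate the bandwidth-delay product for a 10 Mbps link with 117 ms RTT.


BDP = bandwidth * RTT
= 10 Mbps * 117 ms
= 10 * 1e6 * 117 / 1000 bits
= 1170000 bits
= 146250 bytes
= 142.8223 KB
BDP = 1170000 bits (146250 bytes)


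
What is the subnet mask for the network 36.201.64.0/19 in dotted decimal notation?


/19 means 19 network bits, 13 host bits
Binary: 11111111111111111110000000000000
Mask: 255.255.224.0


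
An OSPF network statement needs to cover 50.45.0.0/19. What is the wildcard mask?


Subnet mask: 255.255.224.0
Wildcard = 255.255.255.255 - subnet mask
255 - 255 = 0
255 - 255 = 0
255 - 224 = 31
255 - 0 = 255
Wildcard: 0.0.31.255


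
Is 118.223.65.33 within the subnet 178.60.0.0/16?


Subnet network: 178.60.0.0
Test IP AND mask: 118.223.0.0
No, 118.223.65.33 is not in 178.60.0.0/16


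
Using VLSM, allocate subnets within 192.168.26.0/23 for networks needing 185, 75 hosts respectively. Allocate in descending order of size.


185 hosts -> /24 (254 usable): 192.168.26.0/24
75 hosts -> /25 (126 usable): 192.168.27.0/25
Allocation: 192.168.26.0/24 (185 hosts, 254 usable); 192.168.27.0/25 (75 hosts, 126 usable)


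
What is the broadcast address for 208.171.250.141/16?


Network: 208.171.0.0/16
Host bits = 16
Set all host bits to 1:
Broadcast: 208.171.255.255


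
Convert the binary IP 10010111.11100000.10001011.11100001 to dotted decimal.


10010111 = 151
11100000 = 224
10001011 = 139
11100001 = 225
IP: 151.224.139.225


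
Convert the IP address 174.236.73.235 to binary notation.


174 = 10101110
236 = 11101100
73 = 01001001
235 = 11101011
Binary: 10101110.11101100.01001001.11101011


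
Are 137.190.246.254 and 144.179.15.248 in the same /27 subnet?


Mask: 255.255.255.224
137.190.246.254 AND mask = 137.190.246.224
144.179.15.248 AND mask = 144.179.15.224
No, different subnets (137.190.246.224 vs 144.179.15.224)


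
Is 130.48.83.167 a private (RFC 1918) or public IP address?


RFC 1918 private ranges:
  10.0.0.0/8 (10.0.0.0 - 10.255.255.255)
  172.16.0.0/12 (172.16.0.0 - 172.31.255.255)
  192.168.0.0/16 (192.168.0.0 - 192.168.255.255)
Public (not in any RFC 1918 range)


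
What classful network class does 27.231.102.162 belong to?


First octet: 27
Binary: 00011011
0xxxxxxx -> Class A (1-126)
Class A, default mask 255.0.0.0 (/8)


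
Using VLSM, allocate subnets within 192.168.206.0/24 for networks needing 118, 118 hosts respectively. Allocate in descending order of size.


118 hosts -> /25 (126 usable): 192.168.206.0/25
118 hosts -> /25 (126 usable): 192.168.206.128/25
Allocation: 192.168.206.0/25 (118 hosts, 126 usable); 192.168.206.128/25 (118 hosts, 126 usable)


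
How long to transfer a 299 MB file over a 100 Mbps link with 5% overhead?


Effective throughput = 100 * (1 - 5/100) = 95 Mbps
File size in Mb = 299 * 8 = 2392 Mb
Time = 2392 / 95
Time = 25.1789 seconds


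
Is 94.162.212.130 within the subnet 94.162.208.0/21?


Subnet network: 94.162.208.0
Test IP AND mask: 94.162.208.0
Yes, 94.162.212.130 is in 94.162.208.0/21


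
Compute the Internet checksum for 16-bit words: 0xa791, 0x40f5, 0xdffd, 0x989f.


Sum all words (with carry folding):
+ 0xa791 = 0xa791
+ 0x40f5 = 0xe886
+ 0xdffd = 0xc884
+ 0x989f = 0x6124
One's complement: ~0x6124
Checksum = 0x9edb


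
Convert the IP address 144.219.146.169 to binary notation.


144 = 10010000
219 = 11011011
146 = 10010010
169 = 10101001
Binary: 10010000.11011011.10010010.10101001


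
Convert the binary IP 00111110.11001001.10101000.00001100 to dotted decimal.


00111110 = 62
11001001 = 201
10101000 = 168
00001100 = 12
IP: 62.201.168.12


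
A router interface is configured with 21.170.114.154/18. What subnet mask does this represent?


/18 means 18 network bits, 14 host bits
Binary: 11111111111111111100000000000000
Mask: 255.255.192.0


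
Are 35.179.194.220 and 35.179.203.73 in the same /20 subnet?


Mask: 255.255.240.0
35.179.194.220 AND mask = 35.179.192.0
35.179.203.73 AND mask = 35.179.192.0
Yes, same subnet (35.179.192.0)


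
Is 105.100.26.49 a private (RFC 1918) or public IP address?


RFC 1918 private ranges:
  10.0.0.0/8 (10.0.0.0 - 10.255.255.255)
  172.16.0.0/12 (172.16.0.0 - 172.31.255.255)
  192.168.0.0/16 (192.168.0.0 - 192.168.255.255)
Public (not in any RFC 1918 range)


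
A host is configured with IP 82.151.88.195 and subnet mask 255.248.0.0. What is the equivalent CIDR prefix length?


Binary: 11111111.11111000.00000000.00000000
Count leading 1s
Prefix: /13


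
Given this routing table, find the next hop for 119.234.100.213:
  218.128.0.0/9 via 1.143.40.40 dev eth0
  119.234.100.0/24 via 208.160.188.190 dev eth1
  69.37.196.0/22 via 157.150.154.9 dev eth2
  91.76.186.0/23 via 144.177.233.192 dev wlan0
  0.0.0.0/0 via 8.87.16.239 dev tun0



Longest prefix match for 119.234.100.213:
  /9 218.128.0.0: no
  /24 119.234.100.0: MATCH
  /22 69.37.196.0: no
  /23 91.76.186.0: no
  /0 0.0.0.0: MATCH
Selected: next-hop 208.160.188.190 via eth1 (matched /24)


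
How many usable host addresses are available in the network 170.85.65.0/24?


Host bits = 32 - 24 = 8
Total addresses = 2^8 = 256
Usable = total - 2 (network and broadcast)
Usable hosts: 254


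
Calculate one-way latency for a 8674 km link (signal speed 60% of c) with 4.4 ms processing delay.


Speed = 0.6 * 3e5 km/s = 180000 km/s
Propagation delay = 8674 / 180000 = 0.0482 s = 48.1889 ms
Processing delay = 4.4 ms
Total one-way latency = 52.5889 ms


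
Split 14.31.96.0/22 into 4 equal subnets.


New prefix = 22 + 2 = 24
Each subnet has 256 addresses
  14.31.96.0/24
  14.31.97.0/24
  14.31.98.0/24
  14.31.99.0/24
Subnets: 14.31.96.0/24, 14.31.97.0/24, 14.31.98.0/24, 14.31.99.0/24


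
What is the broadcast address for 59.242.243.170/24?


Network: 59.242.243.0/24
Host bits = 8
Set all host bits to 1:
Broadcast: 59.242.243.255


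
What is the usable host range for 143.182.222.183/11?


Network: 143.160.0.0
Broadcast: 143.191.255.255
First usable = network + 1
Last usable = broadcast - 1
Range: 143.160.0.1 to 143.191.255.254


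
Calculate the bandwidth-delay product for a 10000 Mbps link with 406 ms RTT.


BDP = bandwidth * RTT
= 10000 Mbps * 406 ms
= 10000 * 1e6 * 406 / 1000 bits
= 4060000000 bits
= 507500000 bytes
= 495605.4688 KB
BDP = 4060000000 bits (507500000 bytes)


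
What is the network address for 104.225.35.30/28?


IP:   01101000.11100001.00100011.00011110
Mask: 11111111.11111111.11111111.11110000
AND operation:
Net:  01101000.11100001.00100011.00010000
Network: 104.225.35.16/28


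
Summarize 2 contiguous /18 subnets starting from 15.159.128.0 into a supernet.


Original prefix: /18
Number of subnets: 2 = 2^1
New prefix = 18 - 1 = 17
Supernet: 15.159.128.0/17


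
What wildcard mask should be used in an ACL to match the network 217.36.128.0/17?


Subnet mask: 255.255.128.0
Wildcard = 255.255.255.255 - subnet mask
255 - 255 = 0
255 - 255 = 0
255 - 128 = 127
255 - 0 = 255
Wildcard: 0.0.127.255


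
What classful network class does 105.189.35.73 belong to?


First octet: 105
Binary: 01101001
0xxxxxxx -> Class A (1-126)
Class A, default mask 255.0.0.0 (/8)


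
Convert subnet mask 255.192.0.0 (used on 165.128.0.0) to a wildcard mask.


Subnet mask: 255.192.0.0
Wildcard = 255.255.255.255 - subnet mask
255 - 255 = 0
255 - 192 = 63
255 - 0 = 255
255 - 0 = 255
Wildcard: 0.63.255.255


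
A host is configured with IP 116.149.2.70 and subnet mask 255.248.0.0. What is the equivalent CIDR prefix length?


Binary: 11111111.11111000.00000000.00000000
Count leading 1s
Prefix: /13


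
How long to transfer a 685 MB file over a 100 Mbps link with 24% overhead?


Effective throughput = 100 * (1 - 24/100) = 76 Mbps
File size in Mb = 685 * 8 = 5480 Mb
Time = 5480 / 76
Time = 72.1053 seconds


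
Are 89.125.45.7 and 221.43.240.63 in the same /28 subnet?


Mask: 255.255.255.240
89.125.45.7 AND mask = 89.125.45.0
221.43.240.63 AND mask = 221.43.240.48
No, different subnets (89.125.45.0 vs 221.43.240.48)


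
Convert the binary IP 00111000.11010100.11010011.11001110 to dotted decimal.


00111000 = 56
11010100 = 212
11010011 = 211
11001110 = 206
IP: 56.212.211.206


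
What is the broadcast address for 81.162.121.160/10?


Network: 81.128.0.0/10
Host bits = 22
Set all host bits to 1:
Broadcast: 81.191.255.255


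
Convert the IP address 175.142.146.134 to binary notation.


175 = 10101111
142 = 10001110
146 = 10010010
134 = 10000110
Binary: 10101111.10001110.10010010.10000110


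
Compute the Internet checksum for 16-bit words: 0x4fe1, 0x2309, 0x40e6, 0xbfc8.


Sum all words (with carry folding):
+ 0x4fe1 = 0x4fe1
+ 0x2309 = 0x72ea
+ 0x40e6 = 0xb3d0
+ 0xbfc8 = 0x7399
One's complement: ~0x7399
Checksum = 0x8c66


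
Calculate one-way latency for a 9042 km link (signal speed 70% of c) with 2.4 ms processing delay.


Speed = 0.7 * 3e5 km/s = 210000 km/s
Propagation delay = 9042 / 210000 = 0.0431 s = 43.0571 ms
Processing delay = 2.4 ms
Total one-way latency = 45.4571 ms


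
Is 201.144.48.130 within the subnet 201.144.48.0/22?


Subnet network: 201.144.48.0
Test IP AND mask: 201.144.48.0
Yes, 201.144.48.130 is in 201.144.48.0/22


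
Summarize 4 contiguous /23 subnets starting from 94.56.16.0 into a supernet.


Original prefix: /23
Number of subnets: 4 = 2^2
New prefix = 23 - 2 = 21
Supernet: 94.56.16.0/21


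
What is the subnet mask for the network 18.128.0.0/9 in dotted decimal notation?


/9 means 9 network bits, 23 host bits
Binary: 11111111100000000000000000000000
Mask: 255.128.0.0


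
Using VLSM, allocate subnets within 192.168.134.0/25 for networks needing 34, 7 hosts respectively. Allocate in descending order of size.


34 hosts -> /26 (62 usable): 192.168.134.0/26
7 hosts -> /28 (14 usable): 192.168.134.64/28
Allocation: 192.168.134.0/26 (34 hosts, 62 usable); 192.168.134.64/28 (7 hosts, 14 usable)


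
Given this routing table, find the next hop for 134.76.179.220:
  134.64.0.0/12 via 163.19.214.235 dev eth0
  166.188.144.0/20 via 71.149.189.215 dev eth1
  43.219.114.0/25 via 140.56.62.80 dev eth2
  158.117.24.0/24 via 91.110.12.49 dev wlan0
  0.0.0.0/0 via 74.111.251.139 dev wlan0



Longest prefix match for 134.76.179.220:
  /12 134.64.0.0: MATCH
  /20 166.188.144.0: no
  /25 43.219.114.0: no
  /24 158.117.24.0: no
  /0 0.0.0.0: MATCH
Selected: next-hop 163.19.214.235 via eth0 (matched /12)


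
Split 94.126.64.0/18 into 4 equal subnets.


New prefix = 18 + 2 = 20
Each subnet has 4096 addresses
  94.126.64.0/20
  94.126.80.0/20
  94.126.96.0/20
  94.126.112.0/20
Subnets: 94.126.64.0/20, 94.126.80.0/20, 94.126.96.0/20, 94.126.112.0/20


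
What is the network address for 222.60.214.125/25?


IP:   11011110.00111100.11010110.01111101
Mask: 11111111.11111111.11111111.10000000
AND operation:
Net:  11011110.00111100.11010110.00000000
Network: 222.60.214.0/25


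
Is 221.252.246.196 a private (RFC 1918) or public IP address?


RFC 1918 private ranges:
  10.0.0.0/8 (10.0.0.0 - 10.255.255.255)
  172.16.0.0/12 (172.16.0.0 - 172.31.255.255)
  192.168.0.0/16 (192.168.0.0 - 192.168.255.255)
Public (not in any RFC 1918 range)


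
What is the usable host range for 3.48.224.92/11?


Network: 3.32.0.0
Broadcast: 3.63.255.255
First usable = network + 1
Last usable = broadcast - 1
Range: 3.32.0.1 to 3.63.255.254


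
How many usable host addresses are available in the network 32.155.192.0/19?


Host bits = 32 - 19 = 13
Total addresses = 2^13 = 8192
Usable = total - 2 (network and broadcast)
Usable hosts: 8190


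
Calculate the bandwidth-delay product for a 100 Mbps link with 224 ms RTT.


BDP = bandwidth * RTT
= 100 Mbps * 224 ms
= 100 * 1e6 * 224 / 1000 bits
= 22400000 bits
= 2800000 bytes
= 2734.375 KB
BDP = 22400000 bits (2800000 bytes)


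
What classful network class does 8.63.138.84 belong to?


First octet: 8
Binary: 00001000
0xxxxxxx -> Class A (1-126)
Class A, default mask 255.0.0.0 (/8)


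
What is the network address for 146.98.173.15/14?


IP:   10010010.01100010.10101101.00001111
Mask: 11111111.11111100.00000000.00000000
AND operation:
Net:  10010010.01100000.00000000.00000000
Network: 146.96.0.0/14


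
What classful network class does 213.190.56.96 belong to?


First octet: 213
Binary: 11010101
110xxxxx -> Class C (192-223)
Class C, default mask 255.255.255.0 (/24)


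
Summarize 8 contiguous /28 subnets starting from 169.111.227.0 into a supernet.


Original prefix: /28
Number of subnets: 8 = 2^3
New prefix = 28 - 3 = 25
Supernet: 169.111.227.0/25


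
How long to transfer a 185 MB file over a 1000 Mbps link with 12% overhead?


Effective throughput = 1000 * (1 - 12/100) = 880 Mbps
File size in Mb = 185 * 8 = 1480 Mb
Time = 1480 / 880
Time = 1.6818 seconds


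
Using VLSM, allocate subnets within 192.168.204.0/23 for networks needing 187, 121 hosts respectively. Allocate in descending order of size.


187 hosts -> /24 (254 usable): 192.168.204.0/24
121 hosts -> /25 (126 usable): 192.168.205.0/25
Allocation: 192.168.204.0/24 (187 hosts, 254 usable); 192.168.205.0/25 (121 hosts, 126 usable)


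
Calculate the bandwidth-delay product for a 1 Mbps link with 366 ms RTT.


BDP = bandwidth * RTT
= 1 Mbps * 366 ms
= 1 * 1e6 * 366 / 1000 bits
= 366000 bits
= 45750 bytes
= 44.6777 KB
BDP = 366000 bits (45750 bytes)


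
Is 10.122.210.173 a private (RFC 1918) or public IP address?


RFC 1918 private ranges:
  10.0.0.0/8 (10.0.0.0 - 10.255.255.255)
  172.16.0.0/12 (172.16.0.0 - 172.31.255.255)
  192.168.0.0/16 (192.168.0.0 - 192.168.255.255)
Private (in 10.0.0.0/8)


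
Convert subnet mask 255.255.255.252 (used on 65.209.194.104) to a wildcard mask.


Subnet mask: 255.255.255.252
Wildcard = 255.255.255.255 - subnet mask
255 - 255 = 0
255 - 255 = 0
255 - 255 = 0
255 - 252 = 3
Wildcard: 0.0.0.3


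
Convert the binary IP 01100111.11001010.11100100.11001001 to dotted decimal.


01100111 = 103
11001010 = 202
11100100 = 228
11001001 = 201
IP: 103.202.228.201


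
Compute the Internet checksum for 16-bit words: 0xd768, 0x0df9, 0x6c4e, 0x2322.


Sum all words (with carry folding):
+ 0xd768 = 0xd768
+ 0x0df9 = 0xe561
+ 0x6c4e = 0x51b0
+ 0x2322 = 0x74d2
One's complement: ~0x74d2
Checksum = 0x8b2d


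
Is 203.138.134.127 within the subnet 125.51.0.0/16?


Subnet network: 125.51.0.0
Test IP AND mask: 203.138.0.0
No, 203.138.134.127 is not in 125.51.0.0/16


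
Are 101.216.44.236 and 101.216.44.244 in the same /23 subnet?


Mask: 255.255.254.0
101.216.44.236 AND mask = 101.216.44.0
101.216.44.244 AND mask = 101.216.44.0
Yes, same subnet (101.216.44.0)


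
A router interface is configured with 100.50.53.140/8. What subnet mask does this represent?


/8 means 8 network bits, 24 host bits
Binary: 11111111000000000000000000000000
Mask: 255.0.0.0


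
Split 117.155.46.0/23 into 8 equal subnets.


New prefix = 23 + 3 = 26
Each subnet has 64 addresses
  117.155.46.0/26
  117.155.46.64/26
  117.155.46.128/26
  117.155.46.192/26
  117.155.47.0/26
  117.155.47.64/26
  117.155.47.128/26
  117.155.47.192/26
Subnets: 117.155.46.0/26, 117.155.46.64/26, 117.155.46.128/26, 117.155.46.192/26, 117.155.47.0/26, 117.155.47.64/26, 117.155.47.128/26, 117.155.47.192/26


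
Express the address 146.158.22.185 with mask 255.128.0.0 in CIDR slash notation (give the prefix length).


Binary: 11111111.10000000.00000000.00000000
Count leading 1s
Prefix: /9


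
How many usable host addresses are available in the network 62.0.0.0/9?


Host bits = 32 - 9 = 23
Total addresses = 2^23 = 8388608
Usable = total - 2 (network and broadcast)
Usable hosts: 8388606


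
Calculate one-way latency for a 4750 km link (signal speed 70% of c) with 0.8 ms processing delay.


Speed = 0.7 * 3e5 km/s = 210000 km/s
Propagation delay = 4750 / 210000 = 0.0226 s = 22.619 ms
Processing delay = 0.8 ms
Total one-way latency = 23.419 ms


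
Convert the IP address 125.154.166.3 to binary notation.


125 = 01111101
154 = 10011010
166 = 10100110
3 = 00000011
Binary: 01111101.10011010.10100110.00000011


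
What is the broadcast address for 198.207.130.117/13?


Network: 198.200.0.0/13
Host bits = 19
Set all host bits to 1:
Broadcast: 198.207.255.255


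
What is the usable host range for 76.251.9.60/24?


Network: 76.251.9.0
Broadcast: 76.251.9.255
First usable = network + 1
Last usable = broadcast - 1
Range: 76.251.9.1 to 76.251.9.254


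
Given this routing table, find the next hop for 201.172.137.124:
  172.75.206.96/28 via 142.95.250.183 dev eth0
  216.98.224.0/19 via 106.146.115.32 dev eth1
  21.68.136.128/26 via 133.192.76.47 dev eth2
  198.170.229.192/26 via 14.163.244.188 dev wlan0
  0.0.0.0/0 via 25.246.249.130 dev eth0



Longest prefix match for 201.172.137.124:
  /28 172.75.206.96: no
  /19 216.98.224.0: no
  /26 21.68.136.128: no
  /26 198.170.229.192: no
  /0 0.0.0.0: MATCH
Selected: next-hop 25.246.249.130 via eth0 (matched /0)


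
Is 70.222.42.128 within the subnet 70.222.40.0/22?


Subnet network: 70.222.40.0
Test IP AND mask: 70.222.40.0
Yes, 70.222.42.128 is in 70.222.40.0/22


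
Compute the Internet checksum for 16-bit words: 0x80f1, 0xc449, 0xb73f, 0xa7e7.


Sum all words (with carry folding):
+ 0x80f1 = 0x80f1
+ 0xc449 = 0x453b
+ 0xb73f = 0xfc7a
+ 0xa7e7 = 0xa462
One's complement: ~0xa462
Checksum = 0x5b9d


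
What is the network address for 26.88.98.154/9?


IP:   00011010.01011000.01100010.10011010
Mask: 11111111.10000000.00000000.00000000
AND operation:
Net:  00011010.00000000.00000000.00000000
Network: 26.0.0.0/9


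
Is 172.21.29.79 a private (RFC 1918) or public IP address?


RFC 1918 private ranges:
  10.0.0.0/8 (10.0.0.0 - 10.255.255.255)
  172.16.0.0/12 (172.16.0.0 - 172.31.255.255)
  192.168.0.0/16 (192.168.0.0 - 192.168.255.255)
Private (in 172.16.0.0/12)


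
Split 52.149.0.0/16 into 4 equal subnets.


New prefix = 16 + 2 = 18
Each subnet has 16384 addresses
  52.149.0.0/18
  52.149.64.0/18
  52.149.128.0/18
  52.149.192.0/18
Subnets: 52.149.0.0/18, 52.149.64.0/18, 52.149.128.0/18, 52.149.192.0/18


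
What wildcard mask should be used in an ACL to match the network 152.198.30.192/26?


Subnet mask: 255.255.255.192
Wildcard = 255.255.255.255 - subnet mask
255 - 255 = 0
255 - 255 = 0
255 - 255 = 0
255 - 192 = 63
Wildcard: 0.0.0.63


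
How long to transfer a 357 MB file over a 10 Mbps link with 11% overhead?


Effective throughput = 10 * (1 - 11/100) = 8.9 Mbps
File size in Mb = 357 * 8 = 2856 Mb
Time = 2856 / 8.9
Time = 320.8989 seconds


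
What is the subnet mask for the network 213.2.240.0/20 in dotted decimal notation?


/20 means 20 network bits, 12 host bits
Binary: 11111111111111111111000000000000
Mask: 255.255.240.0


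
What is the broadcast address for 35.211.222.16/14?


Network: 35.208.0.0/14
Host bits = 18
Set all host bits to 1:
Broadcast: 35.211.255.255


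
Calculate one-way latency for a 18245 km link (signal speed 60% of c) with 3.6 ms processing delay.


Speed = 0.6 * 3e5 km/s = 180000 km/s
Propagation delay = 18245 / 180000 = 0.1014 s = 101.3611 ms
Processing delay = 3.6 ms
Total one-way latency = 104.9611 ms


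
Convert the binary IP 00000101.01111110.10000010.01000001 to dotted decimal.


00000101 = 5
01111110 = 126
10000010 = 130
01000001 = 65
IP: 5.126.130.65


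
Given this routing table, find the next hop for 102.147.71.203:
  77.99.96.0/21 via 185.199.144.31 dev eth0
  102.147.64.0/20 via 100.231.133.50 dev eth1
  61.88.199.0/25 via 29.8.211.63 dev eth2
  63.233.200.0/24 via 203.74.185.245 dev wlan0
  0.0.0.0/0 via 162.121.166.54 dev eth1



Longest prefix match for 102.147.71.203:
  /21 77.99.96.0: no
  /20 102.147.64.0: MATCH
  /25 61.88.199.0: no
  /24 63.233.200.0: no
  /0 0.0.0.0: MATCH
Selected: next-hop 100.231.133.50 via eth1 (matched /20)


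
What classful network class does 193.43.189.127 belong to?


First octet: 193
Binary: 11000001
110xxxxx -> Class C (192-223)
Class C, default mask 255.255.255.0 (/24)


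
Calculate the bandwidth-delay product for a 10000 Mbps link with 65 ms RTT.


BDP = bandwidth * RTT
= 10000 Mbps * 65 ms
= 10000 * 1e6 * 65 / 1000 bits
= 650000000 bits
= 81250000 bytes
= 79345.7031 KB
BDP = 650000000 bits (81250000 bytes)


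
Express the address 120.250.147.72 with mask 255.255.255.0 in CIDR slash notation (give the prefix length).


Binary: 11111111.11111111.11111111.00000000
Count leading 1s
Prefix: /24


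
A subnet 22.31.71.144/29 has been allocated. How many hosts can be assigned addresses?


Host bits = 32 - 29 = 3
Total addresses = 2^3 = 8
Usable = total - 2 (network and broadcast)
Usable hosts: 6


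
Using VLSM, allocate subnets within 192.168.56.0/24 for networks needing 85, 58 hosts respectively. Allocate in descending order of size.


85 hosts -> /25 (126 usable): 192.168.56.0/25
58 hosts -> /26 (62 usable): 192.168.56.128/26
Allocation: 192.168.56.0/25 (85 hosts, 126 usable); 192.168.56.128/26 (58 hosts, 62 usable)


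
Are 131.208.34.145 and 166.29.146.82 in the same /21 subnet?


Mask: 255.255.248.0
131.208.34.145 AND mask = 131.208.32.0
166.29.146.82 AND mask = 166.29.144.0
No, different subnets (131.208.32.0 vs 166.29.144.0)


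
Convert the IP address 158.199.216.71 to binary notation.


158 = 10011110
199 = 11000111
216 = 11011000
71 = 01000111
Binary: 10011110.11000111.11011000.01000111


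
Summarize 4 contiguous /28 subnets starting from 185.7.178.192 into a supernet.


Original prefix: /28
Number of subnets: 4 = 2^2
New prefix = 28 - 2 = 26
Supernet: 185.7.178.192/26


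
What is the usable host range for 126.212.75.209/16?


Network: 126.212.0.0
Broadcast: 126.212.255.255
First usable = network + 1
Last usable = broadcast - 1
Range: 126.212.0.1 to 126.212.255.254


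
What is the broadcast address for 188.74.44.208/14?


Network: 188.72.0.0/14
Host bits = 18
Set all host bits to 1:
Broadcast: 188.75.255.255


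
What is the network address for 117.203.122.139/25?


IP:   01110101.11001011.01111010.10001011
Mask: 11111111.11111111.11111111.10000000
AND operation:
Net:  01110101.11001011.01111010.10000000
Network: 117.203.122.128/25


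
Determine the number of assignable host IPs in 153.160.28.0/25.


Host bits = 32 - 25 = 7
Total addresses = 2^7 = 128
Usable = total - 2 (network and broadcast)
Usable hosts: 126


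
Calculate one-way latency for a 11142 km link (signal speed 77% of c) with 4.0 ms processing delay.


Speed = 0.77 * 3e5 km/s = 231000 km/s
Propagation delay = 11142 / 231000 = 0.0482 s = 48.2338 ms
Processing delay = 4.0 ms
Total one-way latency = 52.2338 ms


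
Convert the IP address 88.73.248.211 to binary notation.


88 = 01011000
73 = 01001001
248 = 11111000
211 = 11010011
Binary: 01011000.01001001.11111000.11010011


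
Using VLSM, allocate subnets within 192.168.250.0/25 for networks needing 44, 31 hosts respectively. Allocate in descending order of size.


44 hosts -> /26 (62 usable): 192.168.250.0/26
31 hosts -> /26 (62 usable): 192.168.250.64/26
Allocation: 192.168.250.0/26 (44 hosts, 62 usable); 192.168.250.64/26 (31 hosts, 62 usable)


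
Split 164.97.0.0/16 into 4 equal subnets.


New prefix = 16 + 2 = 18
Each subnet has 16384 addresses
  164.97.0.0/18
  164.97.64.0/18
  164.97.128.0/18
  164.97.192.0/18
Subnets: 164.97.0.0/18, 164.97.64.0/18, 164.97.128.0/18, 164.97.192.0/18


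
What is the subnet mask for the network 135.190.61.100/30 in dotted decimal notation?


/30 means 30 network bits, 2 host bits
Binary: 11111111111111111111111111111100
Mask: 255.255.255.252


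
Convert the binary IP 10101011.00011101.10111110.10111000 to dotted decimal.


10101011 = 171
00011101 = 29
10111110 = 190
10111000 = 184
IP: 171.29.190.184


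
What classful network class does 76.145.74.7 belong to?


First octet: 76
Binary: 01001100
0xxxxxxx -> Class A (1-126)
Class A, default mask 255.0.0.0 (/8)


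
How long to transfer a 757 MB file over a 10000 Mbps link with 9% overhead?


Effective throughput = 10000 * (1 - 9/100) = 9100 Mbps
File size in Mb = 757 * 8 = 6056 Mb
Time = 6056 / 9100
Time = 0.6655 seconds


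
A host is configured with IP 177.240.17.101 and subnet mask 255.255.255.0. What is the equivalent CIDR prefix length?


Binary: 11111111.11111111.11111111.00000000
Count leading 1s
Prefix: /24


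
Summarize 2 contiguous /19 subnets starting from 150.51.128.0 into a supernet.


Original prefix: /19
Number of subnets: 2 = 2^1
New prefix = 19 - 1 = 18
Supernet: 150.51.128.0/18


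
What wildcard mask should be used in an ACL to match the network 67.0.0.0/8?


Subnet mask: 255.0.0.0
Wildcard = 255.255.255.255 - subnet mask
255 - 255 = 0
255 - 0 = 255
255 - 0 = 255
255 - 0 = 255
Wildcard: 0.255.255.255


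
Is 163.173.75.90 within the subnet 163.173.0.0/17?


Subnet network: 163.173.0.0
Test IP AND mask: 163.173.0.0
Yes, 163.173.75.90 is in 163.173.0.0/17


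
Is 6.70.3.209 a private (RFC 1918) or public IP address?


RFC 1918 private ranges:
  10.0.0.0/8 (10.0.0.0 - 10.255.255.255)
  172.16.0.0/12 (172.16.0.0 - 172.31.255.255)
  192.168.0.0/16 (192.168.0.0 - 192.168.255.255)
Public (not in any RFC 1918 range)


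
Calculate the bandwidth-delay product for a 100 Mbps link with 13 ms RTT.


BDP = bandwidth * RTT
= 100 Mbps * 13 ms
= 100 * 1e6 * 13 / 1000 bits
= 1300000 bits
= 162500 bytes
= 158.6914 KB
BDP = 1300000 bits (162500 bytes)


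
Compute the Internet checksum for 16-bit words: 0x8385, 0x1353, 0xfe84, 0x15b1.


Sum all words (with carry folding):
+ 0x8385 = 0x8385
+ 0x1353 = 0x96d8
+ 0xfe84 = 0x955d
+ 0x15b1 = 0xab0e
One's complement: ~0xab0e
Checksum = 0x54f1


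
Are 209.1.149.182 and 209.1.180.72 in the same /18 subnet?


Mask: 255.255.192.0
209.1.149.182 AND mask = 209.1.128.0
209.1.180.72 AND mask = 209.1.128.0
Yes, same subnet (209.1.128.0)


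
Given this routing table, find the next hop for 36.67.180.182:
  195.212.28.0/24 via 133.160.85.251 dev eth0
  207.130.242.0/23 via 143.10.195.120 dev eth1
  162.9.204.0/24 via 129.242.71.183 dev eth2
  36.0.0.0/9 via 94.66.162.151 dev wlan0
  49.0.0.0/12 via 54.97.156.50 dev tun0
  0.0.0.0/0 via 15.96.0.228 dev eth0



Longest prefix match for 36.67.180.182:
  /24 195.212.28.0: no
  /23 207.130.242.0: no
  /24 162.9.204.0: no
  /9 36.0.0.0: MATCH
  /12 49.0.0.0: no
  /0 0.0.0.0: MATCH
Selected: next-hop 94.66.162.151 via wlan0 (matched /9)


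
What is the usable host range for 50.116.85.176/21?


Network: 50.116.80.0
Broadcast: 50.116.87.255
First usable = network + 1
Last usable = broadcast - 1
Range: 50.116.80.1 to 50.116.87.254


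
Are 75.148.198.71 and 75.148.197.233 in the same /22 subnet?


Mask: 255.255.252.0
75.148.198.71 AND mask = 75.148.196.0
75.148.197.233 AND mask = 75.148.196.0
Yes, same subnet (75.148.196.0)


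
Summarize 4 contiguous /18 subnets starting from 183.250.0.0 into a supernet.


Original prefix: /18
Number of subnets: 4 = 2^2
New prefix = 18 - 2 = 16
Supernet: 183.250.0.0/16


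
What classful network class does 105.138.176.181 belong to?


First octet: 105
Binary: 01101001
0xxxxxxx -> Class A (1-126)
Class A, default mask 255.0.0.0 (/8)


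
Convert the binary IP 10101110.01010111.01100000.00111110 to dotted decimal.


10101110 = 174
01010111 = 87
01100000 = 96
00111110 = 62
IP: 174.87.96.62


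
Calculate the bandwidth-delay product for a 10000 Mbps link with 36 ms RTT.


BDP = bandwidth * RTT
= 10000 Mbps * 36 ms
= 10000 * 1e6 * 36 / 1000 bits
= 360000000 bits
= 45000000 bytes
= 43945.3125 KB
BDP = 360000000 bits (45000000 bytes)
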